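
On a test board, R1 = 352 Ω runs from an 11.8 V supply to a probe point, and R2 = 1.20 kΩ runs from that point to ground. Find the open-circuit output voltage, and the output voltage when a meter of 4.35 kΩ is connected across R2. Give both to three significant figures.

Unloaded: 9.12 V; loaded: 8.59 V

Open-circuit: V = 11.8 × 1200/(352 + 1200) = 9.12 V.
With the load, R2 becomes R2‖R_L = 940.5 Ω, so V = 11.8 × 940.5/1293 = 8.59 V.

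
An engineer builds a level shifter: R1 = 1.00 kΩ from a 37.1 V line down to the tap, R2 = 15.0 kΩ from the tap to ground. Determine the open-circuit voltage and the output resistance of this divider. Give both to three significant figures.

V_th = 34.8 V, R_th = 938 Ω

V_th is the open-circuit tap voltage: 37.1 × 15.0/(1.00 + 15.0) = 34.8 V.
With the supply zeroed, R1 and R2 appear in parallel from the tap: R_th = R1‖R2 = (1.00 × 15.0)/16.00 = 938 Ω.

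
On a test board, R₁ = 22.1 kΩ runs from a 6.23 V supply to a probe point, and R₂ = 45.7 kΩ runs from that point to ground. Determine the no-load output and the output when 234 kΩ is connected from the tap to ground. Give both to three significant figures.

Open-circuit: V = 6.23 × 45.7/(22.1 + 45.7) = 4.20 V.
With the load, R₂ becomes R₂‖R_L = 38.23 kΩ, so V = 6.23 × 38.23/60.33 = 3.95 V.

Unloaded: 4.20 V; loaded: 3.95 V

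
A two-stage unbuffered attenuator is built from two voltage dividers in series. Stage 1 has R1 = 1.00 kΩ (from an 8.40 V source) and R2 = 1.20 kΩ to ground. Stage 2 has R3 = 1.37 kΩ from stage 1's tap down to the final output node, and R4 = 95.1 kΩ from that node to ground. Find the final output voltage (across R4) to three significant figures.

Stage 2 presents R3+R4 = 96.47 kΩ as a load on stage 1's tap.
Stage 1's lower leg becomes R2‖(R3+R4) = 1.185 kΩ, so V_mid = 8.40 × 1.185/2.185 = 4.556 V.
Stage 2 is itself unloaded: V_out = V_mid × R4/(R3+R4) = 4.556 × 95.1/96.47 = 4.49 V.

V_out ≈ 4.49 V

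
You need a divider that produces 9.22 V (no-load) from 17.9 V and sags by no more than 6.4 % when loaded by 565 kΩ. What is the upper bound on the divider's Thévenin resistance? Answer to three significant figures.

Loading drop = R_th/(R_th + R_L) ≤ 0.0640, so R_th ≤ R_L · ε/(1−ε) = 565 kΩ × 0.0640/0.9360 = 38.6 kΩ.
(Any R1, R2 with R2/(R1+R2) = 0.515 and R1‖R2 ≤ 38.6 kΩ will meet the spec.)

R_th ≤ 38.6 kΩ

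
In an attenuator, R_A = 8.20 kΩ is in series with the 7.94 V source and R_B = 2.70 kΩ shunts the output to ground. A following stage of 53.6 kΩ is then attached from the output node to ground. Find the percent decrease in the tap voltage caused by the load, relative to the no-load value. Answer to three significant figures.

The divider's output (Thévenin) resistance is R_A‖R_B = 2.031 kΩ.
Fractional drop under load = R_th/(R_th + R_L) = 2.031 / (2.031 + 53.6) = 0.03651.
So the output falls by 3.65 %.

3.65 %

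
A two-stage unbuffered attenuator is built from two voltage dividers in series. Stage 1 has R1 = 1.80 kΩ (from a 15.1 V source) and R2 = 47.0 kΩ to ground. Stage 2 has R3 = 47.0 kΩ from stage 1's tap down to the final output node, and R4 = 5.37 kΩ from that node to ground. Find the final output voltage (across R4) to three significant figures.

Stage 2 presents R3+R4 = 52.37 kΩ as a load on stage 1's tap.
Stage 1's lower leg becomes R2‖(R3+R4) = 24.77 kΩ, so V_mid = 15.1 × 24.77/26.57 = 14.08 V.
Stage 2 is itself unloaded: V_out = V_mid × R4/(R3+R4) = 14.08 × 5.37/52.37 = 1.44 V.

V_out ≈ 1.44 V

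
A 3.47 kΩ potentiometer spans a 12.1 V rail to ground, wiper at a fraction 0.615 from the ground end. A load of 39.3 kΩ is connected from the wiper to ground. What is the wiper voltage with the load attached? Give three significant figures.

The wiper splits the pot into (1−α)R = 1.336 kΩ above and αR = 2.134 kΩ below.
Lower section ‖ load = 2.024 kΩ.
V_wiper = 12.1 × 2.024/(1.336 + 2.024) = 7.29 V.

V ≈ 7.29 V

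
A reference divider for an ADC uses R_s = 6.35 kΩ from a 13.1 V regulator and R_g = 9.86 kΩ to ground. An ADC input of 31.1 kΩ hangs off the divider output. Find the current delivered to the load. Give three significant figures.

I_L ≈ 0.228 mA

R_g‖R_L = 7.486 kΩ; V_out = 13.1 × 7.486/13.84 = 7.088 V.
I_L = V_out / R_L = 7.088 / 31.1 kΩ = 0.228 mA.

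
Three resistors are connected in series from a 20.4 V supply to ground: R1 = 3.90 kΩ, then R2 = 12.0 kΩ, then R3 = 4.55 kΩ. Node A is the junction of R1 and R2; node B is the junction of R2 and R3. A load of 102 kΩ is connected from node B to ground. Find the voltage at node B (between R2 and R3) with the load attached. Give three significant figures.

At node B, R3 is in parallel with the load: R3‖R_L = 4.356 kΩ.
Below node A the resistance is R2 + (R3‖R_L) = 16.36 kΩ, so V_A = 20.4 × 16.36/20.26 = 16.47 V.
Then V_B = V_A × (R3‖R_L)/(R2 + R3‖R_L) = 16.47 × 4.356/16.36 = 4.39 V.

V ≈ 4.39 V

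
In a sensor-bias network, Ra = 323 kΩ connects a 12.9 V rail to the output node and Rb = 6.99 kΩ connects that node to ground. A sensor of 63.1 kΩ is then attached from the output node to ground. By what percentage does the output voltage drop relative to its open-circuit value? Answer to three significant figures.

Unloaded V = 12.9 × 6.99/330.0 = 0.27325 V.
Loaded: Rb‖R_L = 6.293 kΩ, giving V = 12.9 × 6.293/329.3 = 0.24652 V.
Drop = (0.27325 − 0.24652) / 0.27325 = 9.78 %.

9.78 %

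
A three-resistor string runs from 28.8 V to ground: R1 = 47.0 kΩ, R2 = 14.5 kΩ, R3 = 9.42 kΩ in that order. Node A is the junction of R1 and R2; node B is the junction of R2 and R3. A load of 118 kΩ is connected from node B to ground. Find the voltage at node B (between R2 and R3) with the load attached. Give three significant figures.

V ≈ 3.58 V

At node B, R3 is in parallel with the load: R3‖R_L = 8.724 kΩ.
Below node A the resistance is R2 + (R3‖R_L) = 23.22 kΩ, so V_A = 28.8 × 23.22/70.22 = 9.524 V.
Then V_B = V_A × (R3‖R_L)/(R2 + R3‖R_L) = 9.524 × 8.724/23.22 = 3.58 V.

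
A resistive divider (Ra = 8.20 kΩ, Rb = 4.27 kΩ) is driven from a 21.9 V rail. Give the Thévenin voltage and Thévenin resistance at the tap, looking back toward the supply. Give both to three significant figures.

V_th = 7.50 V, R_th = 2.81 kΩ

V_th is the open-circuit tap voltage: 21.9 × 4.27/(8.20 + 4.27) = 7.50 V.
With the supply zeroed, Ra and Rb appear in parallel from the tap: R_th = Ra‖Rb = (8.20 × 4.27)/12.47 = 2.81 kΩ.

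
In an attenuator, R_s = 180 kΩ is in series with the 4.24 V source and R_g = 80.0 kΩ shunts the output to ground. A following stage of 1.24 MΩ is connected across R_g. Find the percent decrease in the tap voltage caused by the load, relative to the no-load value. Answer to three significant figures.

The divider's output (Thévenin) resistance is R_s‖R_g = 55.38 kΩ.
Fractional drop under load = R_th/(R_th + R_L) = 55.38 / (55.38 + 1240) = 0.04276.
So the output falls by 4.28 %.

4.28 %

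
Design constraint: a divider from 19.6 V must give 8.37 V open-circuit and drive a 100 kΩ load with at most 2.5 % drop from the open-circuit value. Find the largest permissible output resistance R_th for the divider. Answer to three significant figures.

Loading drop = R_th/(R_th + R_L) ≤ 0.0250, so R_th ≤ R_L · ε/(1−ε) = 100 kΩ × 0.0250/0.9750 = 2.56 kΩ.
(Any R1, R2 with R2/(R1+R2) = 0.427 and R1‖R2 ≤ 2.56 kΩ will meet the spec.)

R_th ≤ 2.56 kΩ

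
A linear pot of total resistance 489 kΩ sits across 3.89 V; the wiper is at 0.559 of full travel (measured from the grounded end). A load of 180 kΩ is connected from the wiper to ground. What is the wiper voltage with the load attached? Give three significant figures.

The wiper splits the pot into (1−α)R = 215.6 kΩ above and αR = 273.4 kΩ below.
Lower section ‖ load = 108.5 kΩ.
V_wiper = 3.89 × 108.5/(215.6 + 108.5) = 1.30 V.

V ≈ 1.30 V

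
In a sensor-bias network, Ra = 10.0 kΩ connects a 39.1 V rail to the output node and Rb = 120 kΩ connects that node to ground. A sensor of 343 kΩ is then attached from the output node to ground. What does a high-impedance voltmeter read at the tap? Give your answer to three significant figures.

V_out ≈ 35.1 V

The load sits in parallel with Rb: Rb‖R_L = (120 × 343) / (120 + 343) = 88.90 kΩ.
V_out = 39.1 × 88.90 / (10.0 + 88.90) = 39.1 × 88.90/98.90 = 35.1 V.
(Unloaded it would have been 36.1 V.)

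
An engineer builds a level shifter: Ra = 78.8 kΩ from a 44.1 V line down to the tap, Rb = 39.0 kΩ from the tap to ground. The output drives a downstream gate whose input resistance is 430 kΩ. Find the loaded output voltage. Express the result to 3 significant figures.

V_out ≈ 13.8 V

The load sits in parallel with Rb: Rb‖R_L = (39.0 × 430) / (39.0 + 430) = 35.76 kΩ.
V_out = 44.1 × 35.76 / (78.8 + 35.76) = 44.1 × 35.76/114.6 = 13.8 V.
(Unloaded it would have been 14.6 V.)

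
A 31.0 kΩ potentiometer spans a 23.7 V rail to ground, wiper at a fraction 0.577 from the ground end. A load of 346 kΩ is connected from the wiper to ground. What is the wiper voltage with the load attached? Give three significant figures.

The wiper splits the pot into (1−α)R = 13.11 kΩ above and αR = 17.89 kΩ below.
Lower section ‖ load = 17.01 kΩ.
V_wiper = 23.7 × 17.01/(13.11 + 17.01) = 13.4 V.

V ≈ 13.4 V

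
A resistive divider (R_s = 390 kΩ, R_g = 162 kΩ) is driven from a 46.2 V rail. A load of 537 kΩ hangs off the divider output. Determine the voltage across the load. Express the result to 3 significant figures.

V_out ≈ 11.2 V

The load sits in parallel with R_g: R_g‖R_L = (162 × 537) / (162 + 537) = 124.5 kΩ.
V_out = 46.2 × 124.5 / (390 + 124.5) = 46.2 × 124.5/514.5 = 11.2 V.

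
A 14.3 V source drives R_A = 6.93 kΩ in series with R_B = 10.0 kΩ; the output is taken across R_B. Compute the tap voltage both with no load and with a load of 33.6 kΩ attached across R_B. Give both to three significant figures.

Open-circuit: V = 14.3 × 10.0/(6.93 + 10.0) = 8.45 V.
With the load, R_B becomes R_B‖R_L = 7.706 kΩ, so V = 14.3 × 7.706/14.64 = 7.53 V.

Unloaded: 8.45 V; loaded: 7.53 V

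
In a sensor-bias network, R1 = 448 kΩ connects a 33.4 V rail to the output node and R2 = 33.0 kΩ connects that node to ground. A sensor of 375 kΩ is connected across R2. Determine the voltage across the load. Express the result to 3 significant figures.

The load sits in parallel with R2: R2‖R_L = (33.0 × 375) / (33.0 + 375) = 30.33 kΩ.
V_out = 33.4 × 30.33 / (448 + 30.33) = 33.4 × 30.33/478.3 = 2.12 V.
(Unloaded it would have been 2.29 V.)

V_out ≈ 2.12 V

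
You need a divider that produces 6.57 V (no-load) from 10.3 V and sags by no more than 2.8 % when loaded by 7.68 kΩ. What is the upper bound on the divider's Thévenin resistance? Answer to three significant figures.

Loading drop = R_th/(R_th + R_L) ≤ 0.0280, so R_th ≤ R_L · ε/(1−ε) = 7.68 kΩ × 0.0280/0.9720 = 221 Ω.
(Any R1, R2 with R2/(R1+R2) = 0.638 and R1‖R2 ≤ 221 Ω will meet the spec.)

R_th ≤ 221 Ω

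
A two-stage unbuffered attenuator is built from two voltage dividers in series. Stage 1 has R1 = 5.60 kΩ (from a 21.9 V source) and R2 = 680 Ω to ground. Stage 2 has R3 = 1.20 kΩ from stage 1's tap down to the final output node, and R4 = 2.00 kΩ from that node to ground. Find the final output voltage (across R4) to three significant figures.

V_out ≈ 1.25 V

Stage 2 presents R3+R4 = 3200 Ω as a load on stage 1's tap.
Stage 1's lower leg becomes R2‖(R3+R4) = 560.8 Ω, so V_mid = 21.9 × 560.8/6161 = 1.994 V.
Stage 2 is itself unloaded: V_out = V_mid × R4/(R3+R4) = 1.994 × 2000/3200 = 1.25 V.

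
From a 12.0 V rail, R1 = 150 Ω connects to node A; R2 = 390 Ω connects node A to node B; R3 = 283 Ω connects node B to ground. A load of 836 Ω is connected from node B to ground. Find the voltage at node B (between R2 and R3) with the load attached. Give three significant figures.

V ≈ 3.38 V

At node B, R3 is in parallel with the load: R3‖R_L = 211.4 Ω.
Below node A the resistance is R2 + (R3‖R_L) = 601.4 Ω, so V_A = 12.0 × 601.4/751.4 = 9.605 V.
Then V_B = V_A × (R3‖R_L)/(R2 + R3‖R_L) = 9.605 × 211.4/601.4 = 3.38 V.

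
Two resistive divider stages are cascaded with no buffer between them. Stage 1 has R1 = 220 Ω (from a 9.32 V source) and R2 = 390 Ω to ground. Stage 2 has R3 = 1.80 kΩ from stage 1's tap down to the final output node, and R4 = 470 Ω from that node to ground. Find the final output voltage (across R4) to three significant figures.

V_out ≈ 1.16 V

Stage 2 presents R3+R4 = 2270 Ω as a load on stage 1's tap.
Stage 1's lower leg becomes R2‖(R3+R4) = 332.8 Ω, so V_mid = 9.32 × 332.8/552.8 = 5.611 V.
Stage 2 is itself unloaded: V_out = V_mid × R4/(R3+R4) = 5.611 × 470/2270 = 1.16 V.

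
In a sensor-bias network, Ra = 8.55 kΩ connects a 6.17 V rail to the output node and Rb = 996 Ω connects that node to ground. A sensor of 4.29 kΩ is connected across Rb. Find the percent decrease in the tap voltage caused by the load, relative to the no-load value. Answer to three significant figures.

17.2 %

Unloaded V = 6.17 × 996/9546 = 0.6438 V.
Loaded: Rb‖R_L = 808.3 Ω, giving V = 6.17 × 808.3/9358 = 0.5329 V.
Drop = (0.6438 − 0.5329) / 0.6438 = 17.2 %.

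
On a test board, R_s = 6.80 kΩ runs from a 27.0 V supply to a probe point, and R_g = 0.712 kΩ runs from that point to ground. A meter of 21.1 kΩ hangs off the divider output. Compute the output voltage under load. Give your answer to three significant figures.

The load sits in parallel with R_g: R_g‖R_L = (712 × 21100) / (712 + 21100) = 688.8 Ω.
V_out = 27.0 × 688.8 / (6800 + 688.8) = 27.0 × 688.8/7489 = 2.48 V.
(Unloaded it would have been 2.56 V.)

V_out ≈ 2.48 V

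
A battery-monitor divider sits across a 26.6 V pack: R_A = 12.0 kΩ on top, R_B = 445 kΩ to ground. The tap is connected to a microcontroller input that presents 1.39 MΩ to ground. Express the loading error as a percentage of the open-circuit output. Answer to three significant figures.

The divider's output (Thévenin) resistance is R_A‖R_B = 11.68 kΩ.
Fractional drop under load = R_th/(R_th + R_L) = 11.68 / (11.68 + 1390) = 0.008336.
So the output falls by 0.834 %.

0.834 %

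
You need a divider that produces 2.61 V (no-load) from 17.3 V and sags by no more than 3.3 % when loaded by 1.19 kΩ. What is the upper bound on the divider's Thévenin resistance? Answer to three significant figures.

R_th ≤ 40.6 Ω

Loading drop = R_th/(R_th + R_L) ≤ 0.0330, so R_th ≤ R_L · ε/(1−ε) = 1.19 kΩ × 0.0330/0.9670 = 40.6 Ω.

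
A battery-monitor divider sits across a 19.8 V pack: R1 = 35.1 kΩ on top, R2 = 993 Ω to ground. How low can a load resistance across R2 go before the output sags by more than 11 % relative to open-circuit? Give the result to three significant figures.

Output resistance R_th = R1‖R2 = (35100 × 993)/36090 = 965.7 Ω.
The fractional drop is R_th/(R_th + R_L); requiring this ≤ 0.110 gives R_L ≥ R_th(1/0.110 − 1) = 965.7 × 8.091 = 7.81 kΩ.

R_L(min) ≈ 7.81 kΩ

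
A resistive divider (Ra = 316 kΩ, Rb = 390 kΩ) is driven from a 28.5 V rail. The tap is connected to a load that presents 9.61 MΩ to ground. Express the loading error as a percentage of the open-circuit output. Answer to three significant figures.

The divider's output (Thévenin) resistance is Ra‖Rb = 174.6 kΩ.
Fractional drop under load = R_th/(R_th + R_L) = 174.6 / (174.6 + 9610) = 0.01784.
So the output falls by 1.78 %.

1.78 %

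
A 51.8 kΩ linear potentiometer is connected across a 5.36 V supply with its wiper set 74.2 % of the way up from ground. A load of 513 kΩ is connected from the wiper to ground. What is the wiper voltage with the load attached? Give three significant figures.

V ≈ 3.90 V

The wiper splits the pot into (1−α)R = 13.36 kΩ above and αR = 38.44 kΩ below.
Lower section ‖ load = 35.76 kΩ.
V_wiper = 5.36 × 35.76/(13.36 + 35.76) = 3.90 V.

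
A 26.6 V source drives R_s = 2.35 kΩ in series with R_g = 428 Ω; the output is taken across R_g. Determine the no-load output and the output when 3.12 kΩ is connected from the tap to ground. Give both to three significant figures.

Unloaded: 4.10 V; loaded: 3.67 V

Open-circuit: V = 26.6 × 428/(2350 + 428) = 4.10 V.
With the load, R_g becomes R_g‖R_L = 376.4 Ω, so V = 26.6 × 376.4/2726 = 3.67 V.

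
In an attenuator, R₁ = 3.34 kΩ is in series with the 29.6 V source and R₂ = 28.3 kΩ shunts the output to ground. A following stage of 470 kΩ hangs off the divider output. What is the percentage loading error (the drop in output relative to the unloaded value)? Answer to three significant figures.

0.632 %

The divider's output (Thévenin) resistance is R₁‖R₂ = 2.987 kΩ.
Fractional drop under load = R_th/(R_th + R_L) = 2.987 / (2.987 + 470) = 0.006316.
So the output falls by 0.632 %.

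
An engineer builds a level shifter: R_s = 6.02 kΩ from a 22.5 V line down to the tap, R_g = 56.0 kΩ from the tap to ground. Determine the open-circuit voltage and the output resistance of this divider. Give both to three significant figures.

V_th is the open-circuit tap voltage: 22.5 × 56.0/(6.02 + 56.0) = 20.3 V.
With the supply zeroed, R_s and R_g appear in parallel from the tap: R_th = R_s‖R_g = (6.02 × 56.0)/62.02 = 5.44 kΩ.

V_th = 20.3 V, R_th = 5.44 kΩ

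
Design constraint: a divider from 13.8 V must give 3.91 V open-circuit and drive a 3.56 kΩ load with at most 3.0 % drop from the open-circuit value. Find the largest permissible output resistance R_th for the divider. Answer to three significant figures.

Loading drop = R_th/(R_th + R_L) ≤ 0.0300, so R_th ≤ R_L · ε/(1−ε) = 3.56 kΩ × 0.0300/0.9700 = 110 Ω.

R_th ≤ 110 Ω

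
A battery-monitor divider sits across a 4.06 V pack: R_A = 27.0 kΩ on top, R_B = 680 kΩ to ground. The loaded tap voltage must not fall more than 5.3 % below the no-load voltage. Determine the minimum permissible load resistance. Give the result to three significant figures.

R_L(min) ≈ 464 kΩ

Output resistance R_th = R_A‖R_B = (27.0 × 680)/707.0 = 25.97 kΩ.
The fractional drop is R_th/(R_th + R_L); requiring this ≤ 0.0530 gives R_L ≥ R_th(1/0.0530 − 1) = 25.97 × 17.87 = 464 kΩ.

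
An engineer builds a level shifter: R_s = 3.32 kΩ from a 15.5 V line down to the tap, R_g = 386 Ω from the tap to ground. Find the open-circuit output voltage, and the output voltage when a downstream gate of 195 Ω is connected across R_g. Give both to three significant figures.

Unloaded: 1.61 V; loaded: 0.582 V

Open-circuit: V = 15.5 × 386/(3320 + 386) = 1.61 V.
With the load, R_g becomes R_g‖R_L = 129.6 Ω, so V = 15.5 × 129.6/3450 = 0.582 V.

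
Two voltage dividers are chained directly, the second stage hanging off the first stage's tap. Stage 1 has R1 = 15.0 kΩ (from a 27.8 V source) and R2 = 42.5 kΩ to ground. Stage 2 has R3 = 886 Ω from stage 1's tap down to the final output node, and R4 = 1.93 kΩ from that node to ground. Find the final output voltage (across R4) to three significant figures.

V_out ≈ 2.85 V

Stage 2 presents R3+R4 = 2816 Ω as a load on stage 1's tap.
Stage 1's lower leg becomes R2‖(R3+R4) = 2641 Ω, so V_mid = 27.8 × 2641/17640 = 4.162 V.
Stage 2 is itself unloaded: V_out = V_mid × R4/(R3+R4) = 4.162 × 1930/2816 = 2.85 V.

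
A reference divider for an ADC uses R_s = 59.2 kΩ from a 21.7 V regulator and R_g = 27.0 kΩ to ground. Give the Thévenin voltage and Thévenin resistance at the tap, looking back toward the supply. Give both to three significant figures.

V_th = 6.80 V, R_th = 18.5 kΩ

V_th is the open-circuit tap voltage: 21.7 × 27.0/(59.2 + 27.0) = 6.80 V.
With the supply zeroed, R_s and R_g appear in parallel from the tap: R_th = R_s‖R_g = (59.2 × 27.0)/86.20 = 18.5 kΩ.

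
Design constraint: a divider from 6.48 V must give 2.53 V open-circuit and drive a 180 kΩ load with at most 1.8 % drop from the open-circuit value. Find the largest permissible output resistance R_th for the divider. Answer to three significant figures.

R_th ≤ 3.30 kΩ

Loading drop = R_th/(R_th + R_L) ≤ 0.0180, so R_th ≤ R_L · ε/(1−ε) = 180 kΩ × 0.0180/0.9820 = 3.30 kΩ.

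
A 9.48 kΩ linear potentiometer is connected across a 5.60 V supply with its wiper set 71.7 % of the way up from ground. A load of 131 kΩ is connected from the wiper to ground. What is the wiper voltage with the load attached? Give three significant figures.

V ≈ 3.96 V

The wiper splits the pot into (1−α)R = 2.683 kΩ above and αR = 6.797 kΩ below.
Lower section ‖ load = 6.462 kΩ.
V_wiper = 5.60 × 6.462/(2.683 + 6.462) = 3.96 V.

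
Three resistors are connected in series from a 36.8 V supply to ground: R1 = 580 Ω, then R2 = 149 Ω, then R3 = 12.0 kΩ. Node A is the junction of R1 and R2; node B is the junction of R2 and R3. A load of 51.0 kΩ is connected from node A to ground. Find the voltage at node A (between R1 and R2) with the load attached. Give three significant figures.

V ≈ 34.7 V

Below node A the series string R2+R3 = 12150 Ω sits in parallel with the 51000 Ω load: 9812 Ω.
V_A = 36.8 × 9812/(580 + 9812) = 34.7 V.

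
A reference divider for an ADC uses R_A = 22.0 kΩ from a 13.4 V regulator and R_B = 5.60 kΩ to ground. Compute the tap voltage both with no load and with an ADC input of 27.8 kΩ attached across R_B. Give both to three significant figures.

Unloaded: 2.72 V; loaded: 2.34 V

Open-circuit: V = 13.4 × 5.60/(22.0 + 5.60) = 2.72 V.
With the load, R_B becomes R_B‖R_L = 4.661 kΩ, so V = 13.4 × 4.661/26.66 = 2.34 V.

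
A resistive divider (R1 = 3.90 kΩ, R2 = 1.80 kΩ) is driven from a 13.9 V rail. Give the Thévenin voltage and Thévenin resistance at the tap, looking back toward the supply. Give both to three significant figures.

V_th is the open-circuit tap voltage: 13.9 × 1.80/(3.90 + 1.80) = 4.39 V.
With the supply zeroed, R1 and R2 appear in parallel from the tap: R_th = R1‖R2 = (3.90 × 1.80)/5.700 = 1.23 kΩ.

V_th = 4.39 V, R_th = 1.23 kΩ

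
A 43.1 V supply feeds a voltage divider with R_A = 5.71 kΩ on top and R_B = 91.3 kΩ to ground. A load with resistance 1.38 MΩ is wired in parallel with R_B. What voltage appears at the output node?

The load sits in parallel with R_B: R_B‖R_L = (91.3 × 1380) / (91.3 + 1380) = 85.63 kΩ.
V_out = 43.1 × 85.63 / (5.71 + 85.63) = 43.1 × 85.63/91.34 = 40.4 V.

V_out ≈ 40.4 V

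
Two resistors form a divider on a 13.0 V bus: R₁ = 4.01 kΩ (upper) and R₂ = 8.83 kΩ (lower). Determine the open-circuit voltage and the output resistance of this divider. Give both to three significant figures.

V_th = 8.94 V, R_th = 2.76 kΩ

V_th is the open-circuit tap voltage: 13.0 × 8.83/(4.01 + 8.83) = 8.94 V.
With the supply zeroed, R₁ and R₂ appear in parallel from the tap: R_th = R₁‖R₂ = (4.01 × 8.83)/12.84 = 2.76 kΩ.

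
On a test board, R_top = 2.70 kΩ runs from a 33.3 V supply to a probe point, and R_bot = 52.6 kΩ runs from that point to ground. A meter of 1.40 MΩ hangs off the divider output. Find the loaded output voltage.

The load sits in parallel with R_bot: R_bot‖R_L = (52.6 × 1400) / (52.6 + 1400) = 50.70 kΩ.
V_out = 33.3 × 50.70 / (2.70 + 50.70) = 33.3 × 50.70/53.40 = 31.6 V.

V_out ≈ 31.6 V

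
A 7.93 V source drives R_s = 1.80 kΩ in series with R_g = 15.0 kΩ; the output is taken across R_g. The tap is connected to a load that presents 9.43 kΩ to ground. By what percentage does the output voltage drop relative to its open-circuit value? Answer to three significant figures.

14.6 %

Unloaded V = 7.93 × 15.0/16.80 = 7.0804 V.
Loaded: R_g‖R_L = 5.790 kΩ, giving V = 7.93 × 5.790/7.590 = 6.0494 V.
Drop = (7.0804 − 6.0494) / 7.0804 = 14.6 %.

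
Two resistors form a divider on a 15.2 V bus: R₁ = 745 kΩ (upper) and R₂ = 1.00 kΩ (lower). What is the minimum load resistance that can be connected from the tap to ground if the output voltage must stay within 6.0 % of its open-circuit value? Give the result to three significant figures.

R_L(min) ≈ 15.6 kΩ

Output resistance R_th = R₁‖R₂ = (745000 × 1000)/746000 = 998.7 Ω.
The fractional drop is R_th/(R_th + R_L); requiring this ≤ 0.0600 gives R_L ≥ R_th(1/0.0600 − 1) = 998.7 × 15.67 = 15.6 kΩ.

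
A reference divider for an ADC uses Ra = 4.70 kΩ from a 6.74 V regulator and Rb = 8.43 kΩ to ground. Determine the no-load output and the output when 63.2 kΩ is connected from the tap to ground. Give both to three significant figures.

Unloaded: 4.33 V; loaded: 4.13 V

Open-circuit: V = 6.74 × 8.43/(4.70 + 8.43) = 4.33 V.
With the load, Rb becomes Rb‖R_L = 7.438 kΩ, so V = 6.74 × 7.438/12.14 = 4.13 V.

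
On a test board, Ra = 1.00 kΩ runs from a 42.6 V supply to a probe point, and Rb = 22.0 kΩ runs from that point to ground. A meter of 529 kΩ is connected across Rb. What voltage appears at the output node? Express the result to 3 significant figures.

V_out ≈ 40.7 V

The load sits in parallel with Rb: Rb‖R_L = (22.0 × 529) / (22.0 + 529) = 21.12 kΩ.
V_out = 42.6 × 21.12 / (1.00 + 21.12) = 42.6 × 21.12/22.12 = 40.7 V.
(Unloaded it would have been 40.7 V.)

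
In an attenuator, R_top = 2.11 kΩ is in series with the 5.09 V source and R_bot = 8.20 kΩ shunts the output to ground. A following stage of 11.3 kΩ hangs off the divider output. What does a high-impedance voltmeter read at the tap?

V_out ≈ 3.52 V

The load sits in parallel with R_bot: R_bot‖R_L = (8.20 × 11.3) / (8.20 + 11.3) = 4.752 kΩ.
V_out = 5.09 × 4.752 / (2.11 + 4.752) = 5.09 × 4.752/6.862 = 3.52 V.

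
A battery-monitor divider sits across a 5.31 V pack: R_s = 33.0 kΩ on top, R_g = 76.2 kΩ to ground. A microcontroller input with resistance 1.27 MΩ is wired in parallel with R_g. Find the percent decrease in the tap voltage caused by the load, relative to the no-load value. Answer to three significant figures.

The divider's output (Thévenin) resistance is R_s‖R_g = 23.03 kΩ.
Fractional drop under load = R_th/(R_th + R_L) = 23.03 / (23.03 + 1270) = 0.01781.
So the output falls by 1.78 %.

1.78 %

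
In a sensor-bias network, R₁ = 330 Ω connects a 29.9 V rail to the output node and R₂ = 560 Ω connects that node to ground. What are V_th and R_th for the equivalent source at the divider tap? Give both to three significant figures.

V_th is the open-circuit tap voltage: 29.9 × 560/(330 + 560) = 18.8 V.
With the supply zeroed, R₁ and R₂ appear in parallel from the tap: R_th = R₁‖R₂ = (330 × 560)/890.0 = 208 Ω.

V_th = 18.8 V, R_th = 208 Ω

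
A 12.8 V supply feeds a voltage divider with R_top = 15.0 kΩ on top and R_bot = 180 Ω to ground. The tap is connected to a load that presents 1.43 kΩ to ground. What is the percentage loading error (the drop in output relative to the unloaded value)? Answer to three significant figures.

11.1 %

The divider's output (Thévenin) resistance is R_top‖R_bot = 177.9 Ω.
Fractional drop under load = R_th/(R_th + R_L) = 177.9 / (177.9 + 1430) = 0.1106.
So the output falls by 11.1 %.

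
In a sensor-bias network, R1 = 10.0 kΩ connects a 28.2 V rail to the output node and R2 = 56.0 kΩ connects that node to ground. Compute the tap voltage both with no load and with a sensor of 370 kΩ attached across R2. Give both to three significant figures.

Open-circuit: V = 28.2 × 56.0/(10.0 + 56.0) = 23.9 V.
With the load, R2 becomes R2‖R_L = 48.64 kΩ, so V = 28.2 × 48.64/58.64 = 23.4 V.

Unloaded: 23.9 V; loaded: 23.4 V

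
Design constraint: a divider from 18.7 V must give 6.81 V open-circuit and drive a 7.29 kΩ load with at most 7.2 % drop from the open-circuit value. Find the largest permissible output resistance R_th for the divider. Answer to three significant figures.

R_th ≤ 566 Ω

Loading drop = R_th/(R_th + R_L) ≤ 0.0720, so R_th ≤ R_L · ε/(1−ε) = 7.29 kΩ × 0.0720/0.9280 = 566 Ω.
(Any R1, R2 with R2/(R1+R2) = 0.364 and R1‖R2 ≤ 566 Ω will meet the spec.)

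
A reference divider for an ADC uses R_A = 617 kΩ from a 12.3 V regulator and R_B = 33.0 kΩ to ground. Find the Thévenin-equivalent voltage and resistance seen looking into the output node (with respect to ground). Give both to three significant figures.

V_th is the open-circuit tap voltage: 12.3 × 33.0/(617 + 33.0) = 0.624 V.
With the supply zeroed, R_A and R_B appear in parallel from the tap: R_th = R_A‖R_B = (617 × 33.0)/650.0 = 31.3 kΩ.

V_th = 0.624 V, R_th = 31.3 kΩ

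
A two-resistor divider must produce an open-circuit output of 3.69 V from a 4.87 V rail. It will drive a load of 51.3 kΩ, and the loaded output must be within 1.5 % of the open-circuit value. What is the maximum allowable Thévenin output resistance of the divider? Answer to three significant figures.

Loading drop = R_th/(R_th + R_L) ≤ 0.0150, so R_th ≤ R_L · ε/(1−ε) = 51.3 kΩ × 0.0150/0.9850 = 781 Ω.

R_th ≤ 781 Ω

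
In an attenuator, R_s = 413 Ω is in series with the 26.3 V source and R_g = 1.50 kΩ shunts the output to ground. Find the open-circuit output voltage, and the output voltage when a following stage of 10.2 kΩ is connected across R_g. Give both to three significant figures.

Unloaded: 20.6 V; loaded: 20.0 V

Open-circuit: V = 26.3 × 1500/(413 + 1500) = 20.6 V.
With the load, R_g becomes R_g‖R_L = 1308 Ω, so V = 26.3 × 1308/1721 = 20.0 V.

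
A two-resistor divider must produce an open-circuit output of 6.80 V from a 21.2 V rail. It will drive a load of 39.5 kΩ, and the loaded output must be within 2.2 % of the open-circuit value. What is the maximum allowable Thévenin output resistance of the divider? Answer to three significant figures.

R_th ≤ 889 Ω

Loading drop = R_th/(R_th + R_L) ≤ 0.0220, so R_th ≤ R_L · ε/(1−ε) = 39.5 kΩ × 0.0220/0.9780 = 889 Ω.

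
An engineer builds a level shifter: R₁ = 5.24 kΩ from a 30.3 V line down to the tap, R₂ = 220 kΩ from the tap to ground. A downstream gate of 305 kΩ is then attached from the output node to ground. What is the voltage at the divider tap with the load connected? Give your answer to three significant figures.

The load sits in parallel with R₂: R₂‖R_L = (220 × 305) / (220 + 305) = 127.8 kΩ.
V_out = 30.3 × 127.8 / (5.24 + 127.8) = 30.3 × 127.8/133.0 = 29.1 V.

V_out ≈ 29.1 V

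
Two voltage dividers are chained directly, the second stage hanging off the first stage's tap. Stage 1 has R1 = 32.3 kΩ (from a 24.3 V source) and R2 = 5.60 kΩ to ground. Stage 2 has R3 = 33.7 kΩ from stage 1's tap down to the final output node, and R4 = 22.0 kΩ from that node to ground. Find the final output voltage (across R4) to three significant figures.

V_out ≈ 1.31 V

Stage 2 presents R3+R4 = 55.70 kΩ as a load on stage 1's tap.
Stage 1's lower leg becomes R2‖(R3+R4) = 5.088 kΩ, so V_mid = 24.3 × 5.088/37.39 = 3.307 V.
Stage 2 is itself unloaded: V_out = V_mid × R4/(R3+R4) = 3.307 × 22.0/55.70 = 1.31 V.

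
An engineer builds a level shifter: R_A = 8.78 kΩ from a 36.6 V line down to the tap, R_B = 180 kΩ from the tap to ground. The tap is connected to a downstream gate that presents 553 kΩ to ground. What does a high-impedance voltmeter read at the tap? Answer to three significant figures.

The load sits in parallel with R_B: R_B‖R_L = (180 × 553) / (180 + 553) = 135.8 kΩ.
V_out = 36.6 × 135.8 / (8.78 + 135.8) = 36.6 × 135.8/144.6 = 34.4 V.

V_out ≈ 34.4 V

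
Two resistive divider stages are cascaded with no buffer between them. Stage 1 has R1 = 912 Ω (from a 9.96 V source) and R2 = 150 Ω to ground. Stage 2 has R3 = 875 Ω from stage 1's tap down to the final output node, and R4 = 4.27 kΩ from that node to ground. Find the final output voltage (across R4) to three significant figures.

Stage 2 presents R3+R4 = 5145 Ω as a load on stage 1's tap.
Stage 1's lower leg becomes R2‖(R3+R4) = 145.8 Ω, so V_mid = 9.96 × 145.8/1058 = 1.372 V.
Stage 2 is itself unloaded: V_out = V_mid × R4/(R3+R4) = 1.372 × 4270/5145 = 1.14 V.

V_out ≈ 1.14 V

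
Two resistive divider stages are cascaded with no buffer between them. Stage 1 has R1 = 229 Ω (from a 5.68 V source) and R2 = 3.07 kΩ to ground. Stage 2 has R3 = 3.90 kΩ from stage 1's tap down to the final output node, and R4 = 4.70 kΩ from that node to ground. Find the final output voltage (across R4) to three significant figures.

Stage 2 presents R3+R4 = 8600 Ω as a load on stage 1's tap.
Stage 1's lower leg becomes R2‖(R3+R4) = 2262 Ω, so V_mid = 5.68 × 2262/2491 = 5.158 V.
Stage 2 is itself unloaded: V_out = V_mid × R4/(R3+R4) = 5.158 × 4700/8600 = 2.82 V.

V_out ≈ 2.82 V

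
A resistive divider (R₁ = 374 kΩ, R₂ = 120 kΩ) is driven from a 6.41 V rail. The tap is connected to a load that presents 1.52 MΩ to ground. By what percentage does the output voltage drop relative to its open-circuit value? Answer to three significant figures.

The divider's output (Thévenin) resistance is R₁‖R₂ = 90.85 kΩ.
Fractional drop under load = R_th/(R_th + R_L) = 90.85 / (90.85 + 1520) = 0.05640.
So the output falls by 5.64 %.

5.64 %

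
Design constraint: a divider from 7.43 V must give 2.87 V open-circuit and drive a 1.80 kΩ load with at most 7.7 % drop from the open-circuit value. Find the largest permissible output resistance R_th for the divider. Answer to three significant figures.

R_th ≤ 150 Ω

Loading drop = R_th/(R_th + R_L) ≤ 0.0770, so R_th ≤ R_L · ε/(1−ε) = 1.80 kΩ × 0.0770/0.9230 = 150 Ω.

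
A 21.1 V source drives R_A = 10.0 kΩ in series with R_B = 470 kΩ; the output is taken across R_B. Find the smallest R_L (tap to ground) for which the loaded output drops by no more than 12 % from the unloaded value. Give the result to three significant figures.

Output resistance R_th = R_A‖R_B = (10.0 × 470)/480.0 = 9.792 kΩ.
The fractional drop is R_th/(R_th + R_L); requiring this ≤ 0.120 gives R_L ≥ R_th(1/0.120 − 1) = 9.792 × 7.333 = 71.8 kΩ.

R_L(min) ≈ 71.8 kΩ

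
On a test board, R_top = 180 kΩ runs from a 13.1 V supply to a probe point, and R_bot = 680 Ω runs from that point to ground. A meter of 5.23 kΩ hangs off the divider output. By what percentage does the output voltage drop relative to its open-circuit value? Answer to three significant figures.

Unloaded V = 13.1 × 680/180700 = 0.049303 V.
Loaded: R_bot‖R_L = 601.8 Ω, giving V = 13.1 × 601.8/180600 = 0.043649 V.
Drop = (0.049303 − 0.043649) / 0.049303 = 11.5 %.

11.5 %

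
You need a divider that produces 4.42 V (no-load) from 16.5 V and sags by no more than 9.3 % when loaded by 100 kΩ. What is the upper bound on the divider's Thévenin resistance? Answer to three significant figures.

Loading drop = R_th/(R_th + R_L) ≤ 0.0930, so R_th ≤ R_L · ε/(1−ε) = 100 kΩ × 0.0930/0.9070 = 10.3 kΩ.
(Any R1, R2 with R2/(R1+R2) = 0.268 and R1‖R2 ≤ 10.3 kΩ will meet the spec.)

R_th ≤ 10.3 kΩ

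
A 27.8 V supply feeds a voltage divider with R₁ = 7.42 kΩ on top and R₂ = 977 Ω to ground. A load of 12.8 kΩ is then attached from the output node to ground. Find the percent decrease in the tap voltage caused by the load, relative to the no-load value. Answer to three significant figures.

6.32 %

The divider's output (Thévenin) resistance is R₁‖R₂ = 863.3 Ω.
Fractional drop under load = R_th/(R_th + R_L) = 863.3 / (863.3 + 12800) = 0.06319.
So the output falls by 6.32 %.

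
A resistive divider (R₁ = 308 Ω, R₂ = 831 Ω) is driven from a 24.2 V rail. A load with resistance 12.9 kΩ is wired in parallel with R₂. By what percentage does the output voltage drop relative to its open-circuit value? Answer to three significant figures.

1.71 %

The divider's output (Thévenin) resistance is R₁‖R₂ = 224.7 Ω.
Fractional drop under load = R_th/(R_th + R_L) = 224.7 / (224.7 + 12900) = 0.01712.
So the output falls by 1.71 %.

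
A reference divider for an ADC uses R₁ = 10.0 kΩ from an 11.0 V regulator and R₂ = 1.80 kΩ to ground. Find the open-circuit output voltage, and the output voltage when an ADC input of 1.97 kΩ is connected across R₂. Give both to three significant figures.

Unloaded: 1.68 V; loaded: 0.946 V

Open-circuit: V = 11.0 × 1.80/(10.0 + 1.80) = 1.68 V.
With the load, R₂ becomes R₂‖R_L = 0.9406 kΩ, so V = 11.0 × 0.9406/10.94 = 0.946 V.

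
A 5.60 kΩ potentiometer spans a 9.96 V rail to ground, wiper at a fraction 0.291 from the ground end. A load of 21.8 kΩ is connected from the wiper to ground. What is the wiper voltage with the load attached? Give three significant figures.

V ≈ 2.75 V

The wiper splits the pot into (1−α)R = 3.970 kΩ above and αR = 1.630 kΩ below.
Lower section ‖ load = 1.516 kΩ.
V_wiper = 9.96 × 1.516/(3.970 + 1.516) = 2.75 V.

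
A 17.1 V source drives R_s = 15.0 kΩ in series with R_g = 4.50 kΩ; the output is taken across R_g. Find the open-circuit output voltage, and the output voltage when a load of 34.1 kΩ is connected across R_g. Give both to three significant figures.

Unloaded: 3.95 V; loaded: 3.58 V

Open-circuit: V = 17.1 × 4.50/(15.0 + 4.50) = 3.95 V.
With the load, R_g becomes R_g‖R_L = 3.975 kΩ, so V = 17.1 × 3.975/18.98 = 3.58 V.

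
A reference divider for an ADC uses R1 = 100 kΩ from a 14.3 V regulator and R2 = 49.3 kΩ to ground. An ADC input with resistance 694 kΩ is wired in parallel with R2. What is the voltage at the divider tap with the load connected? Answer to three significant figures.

V_out ≈ 4.51 V

The load sits in parallel with R2: R2‖R_L = (49.3 × 694) / (49.3 + 694) = 46.03 kΩ.
V_out = 14.3 × 46.03 / (100 + 46.03) = 14.3 × 46.03/146.0 = 4.51 V.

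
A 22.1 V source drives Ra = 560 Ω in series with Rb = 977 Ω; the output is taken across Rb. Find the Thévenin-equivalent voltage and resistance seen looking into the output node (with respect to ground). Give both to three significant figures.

V_th = 14.0 V, R_th = 356 Ω

V_th is the open-circuit tap voltage: 22.1 × 977/(560 + 977) = 14.0 V.
With the supply zeroed, Ra and Rb appear in parallel from the tap: R_th = Ra‖Rb = (560 × 977)/1537 = 356 Ω.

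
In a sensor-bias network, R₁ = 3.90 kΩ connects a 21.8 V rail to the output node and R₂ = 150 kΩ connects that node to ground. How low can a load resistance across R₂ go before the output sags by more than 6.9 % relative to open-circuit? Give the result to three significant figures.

R_L(min) ≈ 51.3 kΩ

Output resistance R_th = R₁‖R₂ = (3.90 × 150)/153.9 = 3.801 kΩ.
The fractional drop is R_th/(R_th + R_L); requiring this ≤ 0.0690 gives R_L ≥ R_th(1/0.0690 − 1) = 3.801 × 13.49 = 51.3 kΩ.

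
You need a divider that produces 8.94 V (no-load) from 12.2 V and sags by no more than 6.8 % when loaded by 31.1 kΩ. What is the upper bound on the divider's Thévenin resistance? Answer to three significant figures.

R_th ≤ 2.27 kΩ

Loading drop = R_th/(R_th + R_L) ≤ 0.0680, so R_th ≤ R_L · ε/(1−ε) = 31.1 kΩ × 0.0680/0.9320 = 2.27 kΩ.
(Any R1, R2 with R2/(R1+R2) = 0.733 and R1‖R2 ≤ 2.27 kΩ will meet the spec.)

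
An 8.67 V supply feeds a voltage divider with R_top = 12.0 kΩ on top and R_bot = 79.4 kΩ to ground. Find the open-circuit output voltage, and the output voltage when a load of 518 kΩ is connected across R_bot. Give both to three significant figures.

Open-circuit: V = 8.67 × 79.4/(12.0 + 79.4) = 7.53 V.
With the load, R_bot becomes R_bot‖R_L = 68.85 kΩ, so V = 8.67 × 68.85/80.85 = 7.38 V.

Unloaded: 7.53 V; loaded: 7.38 V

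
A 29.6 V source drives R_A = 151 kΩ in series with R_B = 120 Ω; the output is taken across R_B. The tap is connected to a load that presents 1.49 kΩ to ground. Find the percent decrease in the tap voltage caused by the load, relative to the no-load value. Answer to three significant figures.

The divider's output (Thévenin) resistance is R_A‖R_B = 119.9 Ω.
Fractional drop under load = R_th/(R_th + R_L) = 119.9 / (119.9 + 1490) = 0.07448.
So the output falls by 7.45 %.

7.45 %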